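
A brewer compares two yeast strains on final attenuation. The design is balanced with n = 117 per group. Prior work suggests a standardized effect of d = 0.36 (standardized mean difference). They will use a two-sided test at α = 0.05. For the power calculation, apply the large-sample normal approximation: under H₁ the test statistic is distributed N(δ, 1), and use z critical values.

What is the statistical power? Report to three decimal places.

Power ≈ 0.786

Noncentrality parameter: δ = d·√(n/2) = 0.36 × √(117/2) = 2.7535
Critical value for a two-sided test at α = 0.05: z_{α/2} = 1.960.
Power = Φ(δ − 1.960) + Φ(−δ − 1.960) = Φ(0.794) + Φ(-4.713) = 0.7863 + 0.0000 = 0.7863.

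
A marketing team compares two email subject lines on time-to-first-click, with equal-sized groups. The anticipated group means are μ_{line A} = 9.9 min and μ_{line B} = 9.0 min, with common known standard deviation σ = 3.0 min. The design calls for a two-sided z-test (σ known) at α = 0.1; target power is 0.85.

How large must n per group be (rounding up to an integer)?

Standardized effect: d = |μ_{line A} − μ_{line B}| / σ = |9.9 − 9.0| / 3.0 = 0.3000
Set Φ(δ − 1.645) = 0.85; then δ − 1.645 = Φ⁻¹(0.85) = 1.036, giving δ = 2.681.
(The Φ(−δ − z_{α/2}) term is vanishingly small for δ > 0 and is dropped in the standard sample-size formula.)
δ = d·√(n/2) ⇒ n = 2(δ/d)² = 2 × (2.681 / 0.3000)² = 159.76.
Rounding up, n = 160 per group.

n = 160 per group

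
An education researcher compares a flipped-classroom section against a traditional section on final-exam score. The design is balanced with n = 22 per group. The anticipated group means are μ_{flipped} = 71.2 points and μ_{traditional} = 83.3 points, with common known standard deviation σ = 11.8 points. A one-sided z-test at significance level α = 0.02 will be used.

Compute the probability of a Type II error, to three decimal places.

Standardized effect: d = |μ_{flipped} − μ_{traditional}| / σ = |71.2 − 83.3| / 11.8 = 1.0254
Noncentrality parameter: δ = d·√(n/2) = 1.0254 × √(22/2) = 3.4009
Critical value for a one-sided test at α = 0.02: z_α = 2.054.
Power = Φ(δ − 2.054) = Φ(1.347) = 0.9110.
Type II error: β = 1 − power = 1 − 0.9110 = 0.0890.

β ≈ 0.089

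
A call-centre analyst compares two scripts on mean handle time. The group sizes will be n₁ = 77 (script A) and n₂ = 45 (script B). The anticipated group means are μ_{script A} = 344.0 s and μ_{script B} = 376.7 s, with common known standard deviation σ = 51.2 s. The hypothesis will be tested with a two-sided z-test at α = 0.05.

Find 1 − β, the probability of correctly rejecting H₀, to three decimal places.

Power ≈ 0.926

Standardized effect: d = |μ_{script A} − μ_{script B}| / σ = |344.0 − 376.7| / 51.2 = 0.6387
Noncentrality parameter: δ = d / √(1/n₁ + 1/n₂) = 0.6387 / √(1/77 + 1/45) = 3.4037
Two-sided α = 0.05 → critical value z_{0.025} = 1.960.
Power = Φ(δ − 1.960) + Φ(−δ − 1.960) = Φ(1.444) + Φ(-5.364) = 0.9256 + 0.0000 = 0.9256.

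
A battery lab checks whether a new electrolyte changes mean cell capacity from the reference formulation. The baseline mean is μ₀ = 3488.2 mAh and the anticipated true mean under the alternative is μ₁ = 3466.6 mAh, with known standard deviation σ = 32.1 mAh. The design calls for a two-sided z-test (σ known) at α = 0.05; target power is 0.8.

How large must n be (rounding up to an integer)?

Standardized effect: d = |μ₁ − μ₀| / σ = |3466.6 − 3488.2| / 32.1 = 0.6729
For power 0.8 need Φ(δ − z_{0.025}) = 0.8, so δ = z_{0.025} + z_{0.20} = 1.960 + 0.842 = 2.802.
(For δ > 0 the lower-tail rejection region contributes negligibly to power, so the one-term inversion is standard.)
δ = d·√n ⇒ n = (δ/d)² = (2.802 / 0.6729)² = 17.33.
Round up to the next whole unit.

n = 18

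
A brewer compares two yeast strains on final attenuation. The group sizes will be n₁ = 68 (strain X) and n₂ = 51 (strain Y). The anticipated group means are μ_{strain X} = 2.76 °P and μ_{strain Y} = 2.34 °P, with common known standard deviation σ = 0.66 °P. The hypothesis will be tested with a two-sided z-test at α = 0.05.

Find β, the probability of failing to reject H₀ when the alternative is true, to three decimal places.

Standardized effect: d = |μ_{strain X} − μ_{strain Y}| / σ = |2.76 − 2.34| / 0.66 = 0.6364
Noncentrality parameter: δ = d / √(1/n₁ + 1/n₂) = 0.6364 / √(1/68 + 1/51) = 3.4354
Two-sided α = 0.05 → critical value z_{0.025} = 1.960.
Power = Φ(δ − 1.960) + Φ(−δ − 1.960) = Φ(1.475) + Φ(-5.395) = 0.9299 + 0.0000 = 0.9299.
Type II error: β = 1 − power = 1 − 0.9299 = 0.0701.

β ≈ 0.070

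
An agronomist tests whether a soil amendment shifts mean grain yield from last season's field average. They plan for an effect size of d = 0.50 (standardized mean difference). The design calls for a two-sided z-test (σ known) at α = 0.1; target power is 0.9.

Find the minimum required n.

n = 35

For power 0.9 need Φ(δ − z_{0.05}) = 0.9, so δ = z_{0.05} + z_{0.10} = 1.645 + 1.282 = 2.926.
(For δ > 0 the lower-tail rejection region contributes negligibly to power, so the one-term inversion is standard.)
δ = d·√n ⇒ n = (δ/d)² = (2.926 / 0.50)² = 34.26.
Rounding up, n = 35.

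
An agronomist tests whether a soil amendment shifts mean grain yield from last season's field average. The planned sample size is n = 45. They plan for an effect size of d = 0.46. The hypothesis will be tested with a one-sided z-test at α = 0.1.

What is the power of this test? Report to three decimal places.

Power ≈ 0.964

Noncentrality parameter: δ = d·√n = 0.46 × √45 = 3.0858
Critical value for a one-sided test at α = 0.1: z_α = 1.282.
Power = Φ(δ − 1.282) = Φ(1.804) = 0.9644.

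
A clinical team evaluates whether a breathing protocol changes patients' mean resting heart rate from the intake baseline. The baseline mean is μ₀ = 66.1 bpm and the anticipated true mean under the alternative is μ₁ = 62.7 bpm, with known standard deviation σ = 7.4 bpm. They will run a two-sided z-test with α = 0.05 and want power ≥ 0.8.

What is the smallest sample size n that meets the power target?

n = 38

Standardized effect: d = |μ₁ − μ₀| / σ = |62.7 − 66.1| / 7.4 = 0.4595
For power 0.8 need Φ(δ − z_{0.025}) = 0.8, so δ = z_{0.025} + z_{0.20} = 1.960 + 0.842 = 2.802.
(The Φ(−δ − z_{α/2}) term is vanishingly small for δ > 0 and is dropped in the standard sample-size formula.)
δ = d·√n ⇒ n = (δ/d)² = (2.802 / 0.4595)² = 37.18.
Round up to the next whole unit.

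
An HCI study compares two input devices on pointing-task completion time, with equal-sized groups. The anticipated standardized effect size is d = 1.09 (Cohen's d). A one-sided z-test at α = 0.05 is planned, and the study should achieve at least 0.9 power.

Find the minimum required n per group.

n = 15 per group

For power 0.9 need Φ(δ − z_{0.05}) = 0.9, so δ = z_{0.05} + z_{0.10} = 1.645 + 1.282 = 2.926.
δ = d·√(n/2) ⇒ n = 2(δ/d)² = 2 × (2.926 / 1.09)² = 14.42.
Round up to the next whole unit.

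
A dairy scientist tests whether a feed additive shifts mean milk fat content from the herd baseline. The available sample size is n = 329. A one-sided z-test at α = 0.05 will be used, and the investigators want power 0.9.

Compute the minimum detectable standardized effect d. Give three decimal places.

Required noncentrality: δ = z_{0.05} + z_{0.10} = 1.645 + 1.282 = 2.926.
δ = d·√n ⇒ d = δ/√n = 2.926/√329 = 0.1613.

d ≈ 0.161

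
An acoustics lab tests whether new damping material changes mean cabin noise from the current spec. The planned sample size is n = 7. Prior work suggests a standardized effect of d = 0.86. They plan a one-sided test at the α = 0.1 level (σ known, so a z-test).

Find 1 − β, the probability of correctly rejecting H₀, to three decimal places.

Power ≈ 0.840

Noncentrality parameter: δ = d·√n = 0.86 × √7 = 2.2753
One-sided α = 0.1 → critical value z_{0.1} = 1.282.
Power = P(Z > 1.282 − δ) = Φ(0.994) = 0.8398.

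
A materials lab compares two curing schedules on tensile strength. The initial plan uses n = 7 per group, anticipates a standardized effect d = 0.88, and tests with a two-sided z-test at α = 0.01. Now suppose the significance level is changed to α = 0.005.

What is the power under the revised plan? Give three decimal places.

Power ≈ 0.123

δ = d·√(n/2) = 0.88 × √(7/2) = 1.6463 (unchanged). New critical value: z_{0.0025} = 2.807.
Revised power = Φ(δ − 2.807) + Φ(−δ − 2.807) = Φ(-1.161) + Φ(-4.453) = 0.1229 + 0.0000 = 0.1229.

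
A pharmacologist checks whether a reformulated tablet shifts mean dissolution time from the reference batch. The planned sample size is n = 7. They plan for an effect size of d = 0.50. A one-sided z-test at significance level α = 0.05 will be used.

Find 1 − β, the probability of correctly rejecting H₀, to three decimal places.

Noncentrality parameter: λ = d·√n = 0.50 × √7 = 1.3229
Critical value for a one-sided test at α = 0.05: z_α = 1.645.
Power = P(Z > 1.645 − λ) = Φ(-0.322) = 0.3737.

Power ≈ 0.374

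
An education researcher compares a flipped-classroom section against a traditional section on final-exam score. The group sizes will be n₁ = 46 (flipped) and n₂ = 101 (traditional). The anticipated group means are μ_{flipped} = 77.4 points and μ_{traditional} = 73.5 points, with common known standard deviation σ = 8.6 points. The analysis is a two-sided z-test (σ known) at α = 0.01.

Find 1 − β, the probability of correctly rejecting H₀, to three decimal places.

Standardized effect: d = |μ_{flipped} − μ_{traditional}| / σ = |77.4 − 73.5| / 8.6 = 0.4535
Noncentrality parameter: δ = d / √(1/n₁ + 1/n₂) = 0.4535 / √(1/46 + 1/101) = 2.5495
Two-sided α = 0.01 → critical value z_{0.005} = 2.576.
Power = Φ(δ − 2.576) + Φ(−δ − 2.576) = Φ(-0.026) + Φ(-5.125) = 0.4895 + 0.0000 = 0.4895.

Power ≈ 0.489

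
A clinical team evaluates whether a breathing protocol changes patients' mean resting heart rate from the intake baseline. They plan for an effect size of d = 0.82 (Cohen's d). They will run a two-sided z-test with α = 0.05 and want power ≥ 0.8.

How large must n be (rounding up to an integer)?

n = 12

Set Φ(δ − 1.960) = 0.8; then δ − 1.960 = Φ⁻¹(0.8) = 0.842, giving δ = 2.802.
(Ignoring the negligible lower-tail rejection probability gives the usual closed-form inversion.)
δ = d·√n ⇒ n = (δ/d)² = (2.802 / 0.82)² = 11.67.
Rounding up, n = 12.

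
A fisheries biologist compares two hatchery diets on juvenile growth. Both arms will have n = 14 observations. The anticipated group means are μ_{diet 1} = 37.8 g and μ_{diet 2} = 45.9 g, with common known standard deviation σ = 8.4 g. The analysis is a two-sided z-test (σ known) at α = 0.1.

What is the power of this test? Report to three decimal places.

Power ≈ 0.818

Standardized effect: d = |μ_{diet 1} − μ_{diet 2}| / σ = |37.8 − 45.9| / 8.4 = 0.9643
Noncentrality parameter: δ = d·√(n/2) = 0.9643 × √(14/2) = 2.5513
Critical value for a two-sided test at α = 0.1: z_{α/2} = 1.645.
Power = Φ(δ − 1.645) + Φ(−δ − 1.645) = Φ(0.906) + Φ(-4.196) = 0.8176 + 0.0000 = 0.8177.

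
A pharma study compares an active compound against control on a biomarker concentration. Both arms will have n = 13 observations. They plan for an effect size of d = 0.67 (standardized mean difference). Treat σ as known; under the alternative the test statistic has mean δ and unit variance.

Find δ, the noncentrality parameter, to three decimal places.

The noncentrality parameter scales effect size by the design's sample-size factor: δ = d·√(n/2) = 0.67 × √(13/2) = 1.7082

δ ≈ 1.708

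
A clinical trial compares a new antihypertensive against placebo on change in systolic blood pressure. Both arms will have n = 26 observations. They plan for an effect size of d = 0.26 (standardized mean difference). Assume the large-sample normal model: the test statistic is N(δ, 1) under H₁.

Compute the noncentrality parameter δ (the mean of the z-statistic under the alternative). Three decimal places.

The noncentrality parameter scales effect size by the design's sample-size factor: δ = d·√(n/2) = 0.26 × √(26/2) = 0.9374

δ ≈ 0.937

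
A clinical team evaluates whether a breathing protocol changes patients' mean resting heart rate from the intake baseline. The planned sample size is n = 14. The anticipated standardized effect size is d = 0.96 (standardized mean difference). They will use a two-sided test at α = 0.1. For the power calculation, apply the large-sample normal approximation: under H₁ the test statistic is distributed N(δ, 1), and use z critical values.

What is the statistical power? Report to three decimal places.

Power ≈ 0.974

Noncentrality parameter: δ = d·√n = 0.96 × √14 = 3.5920
Two-sided α = 0.1 → critical value z_{0.05} = 1.645.
Power = Φ(δ − 1.645) + Φ(−δ − 1.645) = Φ(1.947) + Φ(-5.237) = 0.9742 + 0.0000 = 0.9742.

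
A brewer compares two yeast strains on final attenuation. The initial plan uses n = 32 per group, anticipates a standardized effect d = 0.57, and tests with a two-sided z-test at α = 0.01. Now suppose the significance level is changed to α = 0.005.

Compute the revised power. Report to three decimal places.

δ = d·√(n/2) = 0.57 × √(32/2) = 2.2800 (unchanged). New critical value: z_{0.0025} = 2.807.
Revised power = Φ(δ − 2.807) + Φ(−δ − 2.807) = Φ(-0.527) + Φ(-5.087) = 0.2991 + 0.0000 = 0.2991.

Power ≈ 0.299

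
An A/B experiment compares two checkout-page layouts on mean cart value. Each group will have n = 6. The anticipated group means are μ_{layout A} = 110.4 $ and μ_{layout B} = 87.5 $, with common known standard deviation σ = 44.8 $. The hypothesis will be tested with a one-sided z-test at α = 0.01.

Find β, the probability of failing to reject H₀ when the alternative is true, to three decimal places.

β ≈ 0.925

Standardized effect: d = |μ_{layout A} − μ_{layout B}| / σ = |110.4 − 87.5| / 44.8 = 0.5112
Noncentrality parameter: δ = d·√(n/2) = 0.5112 × √(6/2) = 0.8854
Critical value for a one-sided test at α = 0.01: z_α = 2.326.
Power = P(Z > 2.326 − δ) = Φ(-1.441) = 0.0748.
Type II error: β = 1 − power = 1 − 0.0748 = 0.9252.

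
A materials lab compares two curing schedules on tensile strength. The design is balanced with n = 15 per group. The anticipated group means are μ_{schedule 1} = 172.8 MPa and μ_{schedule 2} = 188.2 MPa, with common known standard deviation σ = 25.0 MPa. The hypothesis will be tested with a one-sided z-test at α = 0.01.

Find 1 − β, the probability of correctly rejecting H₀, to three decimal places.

Standardized effect: d = |μ_{schedule 1} − μ_{schedule 2}| / σ = |172.8 − 188.2| / 25.0 = 0.6160
Noncentrality parameter: δ = d·√(n/2) = 0.6160 × √(15/2) = 1.6870
Critical value for a one-sided test at α = 0.01: z_α = 2.326.
Power = Φ(δ − 2.326) = Φ(-0.639) = 0.2613.

Power ≈ 0.261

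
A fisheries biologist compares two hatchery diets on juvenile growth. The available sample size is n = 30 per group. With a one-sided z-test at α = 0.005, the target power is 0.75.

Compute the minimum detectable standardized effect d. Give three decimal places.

d ≈ 0.839

Required noncentrality: δ = z_{0.005} + z_{0.25} = 2.576 + 0.674 = 3.250.
δ = d·√(n/2) ⇒ d = δ/√(n/2) = 3.250/√(30/2) = 0.8392.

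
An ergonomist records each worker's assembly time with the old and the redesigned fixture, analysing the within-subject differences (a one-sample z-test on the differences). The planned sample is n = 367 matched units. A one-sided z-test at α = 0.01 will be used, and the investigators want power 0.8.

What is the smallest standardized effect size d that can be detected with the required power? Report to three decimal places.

Need Φ(δ − 2.326) = 0.8, so δ = 2.326 + 0.842 = 3.168.
δ = d·√n ⇒ d = δ/√n = 3.168/√367 = 0.1654.

d ≈ 0.165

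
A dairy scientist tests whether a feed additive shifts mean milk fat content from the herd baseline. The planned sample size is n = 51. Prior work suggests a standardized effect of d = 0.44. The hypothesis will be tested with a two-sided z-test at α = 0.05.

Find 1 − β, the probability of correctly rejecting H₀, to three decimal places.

Power ≈ 0.881

Noncentrality parameter: δ = d·√n = 0.44 × √51 = 3.1422
Critical value for a two-sided test at α = 0.05: z_{α/2} = 1.960.
Power = Φ(δ − 1.960) + Φ(−δ − 1.960) = Φ(1.182) + Φ(-5.102) = 0.8814 + 0.0000 = 0.8814.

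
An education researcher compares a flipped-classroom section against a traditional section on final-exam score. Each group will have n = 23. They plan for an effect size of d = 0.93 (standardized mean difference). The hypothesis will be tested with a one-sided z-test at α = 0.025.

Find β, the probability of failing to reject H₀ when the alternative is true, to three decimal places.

β ≈ 0.116

Noncentrality parameter: λ = d·√(n/2) = 0.93 × √(23/2) = 3.1538
Critical value for a one-sided test at α = 0.025: z_α = 1.960.
Power = Φ(λ − 1.960) = Φ(1.194) = 0.8837.
Type II error: β = 1 − power = 1 − 0.8837 = 0.1163.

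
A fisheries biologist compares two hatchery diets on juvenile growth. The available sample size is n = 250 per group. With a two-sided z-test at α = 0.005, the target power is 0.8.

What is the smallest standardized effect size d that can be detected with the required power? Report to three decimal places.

Required noncentrality: δ = z_{0.0025} + z_{0.20} = 2.807 + 0.842 = 3.649.
(Lower-tail contribution to power is negligible for δ > 0.)
δ = d·√(n/2) ⇒ d = δ/√(n/2) = 3.649/√(250/2) = 0.3263.

d ≈ 0.326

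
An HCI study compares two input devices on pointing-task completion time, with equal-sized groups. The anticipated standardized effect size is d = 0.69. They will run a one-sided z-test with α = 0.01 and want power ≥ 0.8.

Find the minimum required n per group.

Set Φ(δ − 2.326) = 0.8; then δ − 2.326 = Φ⁻¹(0.8) = 0.842, giving δ = 3.168.
δ = d·√(n/2) ⇒ n = 2(δ/d)² = 2 × (3.168 / 0.69)² = 42.16.
Round up to the next whole unit.

n = 43 per group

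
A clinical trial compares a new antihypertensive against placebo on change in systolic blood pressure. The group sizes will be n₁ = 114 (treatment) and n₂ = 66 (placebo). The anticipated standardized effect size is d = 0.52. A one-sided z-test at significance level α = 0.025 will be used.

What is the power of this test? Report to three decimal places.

Noncentrality parameter: δ = d / √(1/n₁ + 1/n₂) = 0.52 / √(1/114 + 1/66) = 3.3620
One-sided α = 0.025 → critical value z_{0.025} = 1.960.
Power = P(Z > 1.960 − δ) = Φ(1.402) = 0.9195.

Power ≈ 0.920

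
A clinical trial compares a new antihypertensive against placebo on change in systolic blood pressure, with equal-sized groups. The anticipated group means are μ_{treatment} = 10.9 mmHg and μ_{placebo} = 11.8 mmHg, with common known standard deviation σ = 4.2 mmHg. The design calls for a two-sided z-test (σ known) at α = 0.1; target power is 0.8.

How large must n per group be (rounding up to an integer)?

n = 270 per group

Standardized effect: d = |μ_{treatment} − μ_{placebo}| / σ = |10.9 − 11.8| / 4.2 = 0.2143
Set Φ(δ − 1.645) = 0.8; then δ − 1.645 = Φ⁻¹(0.8) = 0.842, giving δ = 2.486.
(Ignoring the negligible lower-tail rejection probability gives the usual closed-form inversion.)
δ = d·√(n/2) ⇒ n = 2(δ/d)² = 2 × (2.486 / 0.2143)² = 269.28.
Rounding up, n = 270 per group.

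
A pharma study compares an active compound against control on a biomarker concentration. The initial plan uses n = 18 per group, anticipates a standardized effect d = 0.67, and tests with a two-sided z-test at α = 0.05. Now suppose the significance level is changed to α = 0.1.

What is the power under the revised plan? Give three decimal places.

δ = d·√(n/2) = 0.67 × √(18/2) = 2.0100 (unchanged). New critical value: z_{0.05} = 1.645.
Revised power = Φ(δ − 1.645) + Φ(−δ − 1.645) = Φ(0.365) + Φ(-3.655) = 0.6425 + 0.0001 = 0.6426.

Power ≈ 0.643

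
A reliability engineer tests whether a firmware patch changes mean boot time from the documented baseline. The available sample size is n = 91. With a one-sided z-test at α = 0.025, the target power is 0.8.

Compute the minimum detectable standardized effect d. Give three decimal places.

Need Φ(δ − 1.960) = 0.8, so δ = 1.960 + 0.842 = 2.802.
δ = d·√n ⇒ d = δ/√n = 2.802/√91 = 0.2937.

d ≈ 0.294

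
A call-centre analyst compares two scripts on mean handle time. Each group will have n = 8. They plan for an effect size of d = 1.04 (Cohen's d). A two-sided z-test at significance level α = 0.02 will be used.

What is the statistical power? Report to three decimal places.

Power ≈ 0.403

Noncentrality parameter: δ = d·√(n/2) = 1.04 × √(8/2) = 2.0800
Critical value for a two-sided test at α = 0.02: z_{α/2} = 2.326.
Power = Φ(δ − 2.326) + Φ(−δ − 2.326) = Φ(-0.246) + Φ(-4.406) = 0.4027 + 0.0000 = 0.4027.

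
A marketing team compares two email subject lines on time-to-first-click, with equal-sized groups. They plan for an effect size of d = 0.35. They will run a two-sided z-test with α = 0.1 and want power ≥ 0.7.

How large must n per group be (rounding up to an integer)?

n = 77 per group

For power 0.7 need Φ(δ − z_{0.05}) = 0.7, so δ = z_{0.05} + z_{0.30} = 1.645 + 0.524 = 2.169.
(For δ > 0 the lower-tail rejection region contributes negligibly to power, so the one-term inversion is standard.)
δ = d·√(n/2) ⇒ n = 2(δ/d)² = 2 × (2.169 / 0.35)² = 76.83.
Round up to the next whole unit.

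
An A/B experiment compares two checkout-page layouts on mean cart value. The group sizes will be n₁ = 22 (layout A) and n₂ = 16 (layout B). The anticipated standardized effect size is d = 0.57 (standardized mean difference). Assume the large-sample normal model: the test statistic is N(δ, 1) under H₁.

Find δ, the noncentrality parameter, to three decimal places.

The noncentrality parameter scales effect size by the design's sample-size factor: δ = d / √(1/n₁ + 1/n₂) = 0.57 / √(1/22 + 1/16) = 1.7348

δ ≈ 1.735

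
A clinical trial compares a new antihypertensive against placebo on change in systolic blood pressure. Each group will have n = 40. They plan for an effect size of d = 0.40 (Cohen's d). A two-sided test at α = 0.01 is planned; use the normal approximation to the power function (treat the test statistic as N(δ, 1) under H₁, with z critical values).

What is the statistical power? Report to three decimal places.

Power ≈ 0.216

Noncentrality parameter: λ = d·√(n/2) = 0.40 × √(40/2) = 1.7889
Two-sided α = 0.01 → critical value z_{0.005} = 2.576.
Power = Φ(λ − 2.576) + Φ(−λ − 2.576) = Φ(-0.787) + Φ(-4.365) = 0.2156 + 0.0000 = 0.2157.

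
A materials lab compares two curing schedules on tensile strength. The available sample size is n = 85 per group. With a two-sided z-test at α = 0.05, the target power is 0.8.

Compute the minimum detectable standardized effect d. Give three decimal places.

d ≈ 0.430

Need Φ(δ − 1.960) = 0.8, so δ = 1.960 + 0.842 = 2.802.
(Lower-tail contribution to power is negligible for δ > 0.)
δ = d·√(n/2) ⇒ d = δ/√(n/2) = 2.802/√(85/2) = 0.4297.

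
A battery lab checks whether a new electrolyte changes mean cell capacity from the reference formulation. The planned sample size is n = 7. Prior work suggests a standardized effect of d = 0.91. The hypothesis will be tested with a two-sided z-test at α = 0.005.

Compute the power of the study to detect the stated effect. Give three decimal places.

Noncentrality parameter: δ = d·√n = 0.91 × √7 = 2.4076
Two-sided α = 0.005 → critical value z_{0.0025} = 2.807.
Power = Φ(δ − 2.807) + Φ(−δ − 2.807) = Φ(-0.399) + Φ(-5.215) = 0.3448 + 0.0000 = 0.3448.

Power ≈ 0.345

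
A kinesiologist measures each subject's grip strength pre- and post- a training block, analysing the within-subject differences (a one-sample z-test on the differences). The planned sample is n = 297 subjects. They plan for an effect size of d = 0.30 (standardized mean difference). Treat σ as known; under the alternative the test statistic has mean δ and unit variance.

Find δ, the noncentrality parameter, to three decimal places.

δ = d·√n = 0.30 × √297 = 5.1701

δ ≈ 5.170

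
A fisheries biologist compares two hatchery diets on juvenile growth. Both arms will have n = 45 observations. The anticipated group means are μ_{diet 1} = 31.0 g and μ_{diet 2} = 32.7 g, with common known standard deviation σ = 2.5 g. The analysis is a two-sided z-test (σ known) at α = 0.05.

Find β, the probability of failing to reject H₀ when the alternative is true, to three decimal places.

Standardized effect: d = |μ_{diet 1} − μ_{diet 2}| / σ = |31.0 − 32.7| / 2.5 = 0.6800
Noncentrality parameter: δ = d·√(n/2) = 0.6800 × √(45/2) = 3.2255
Critical value for a two-sided test at α = 0.05: z_{α/2} = 1.960.
Power = Φ(δ − 1.960) + Φ(−δ − 1.960) = Φ(1.266) + Φ(-5.185) = 0.8972 + 0.0000 = 0.8972.
Type II error: β = 1 − power = 1 − 0.8972 = 0.1028.

β ≈ 0.103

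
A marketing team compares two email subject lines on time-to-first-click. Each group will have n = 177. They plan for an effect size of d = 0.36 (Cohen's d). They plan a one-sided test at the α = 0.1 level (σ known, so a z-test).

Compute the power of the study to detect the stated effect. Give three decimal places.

Noncentrality parameter: δ = d·√(n/2) = 0.36 × √(177/2) = 3.3867
One-sided α = 0.1 → critical value z_{0.1} = 1.282.
Power = Φ(δ − 1.282) = Φ(2.105) = 0.9824.

Power ≈ 0.982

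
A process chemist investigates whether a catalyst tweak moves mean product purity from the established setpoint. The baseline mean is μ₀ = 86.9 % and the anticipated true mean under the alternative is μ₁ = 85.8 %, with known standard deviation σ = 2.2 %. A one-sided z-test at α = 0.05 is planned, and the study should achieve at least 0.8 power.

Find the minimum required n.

n = 25

Standardized effect: d = |μ₁ − μ₀| / σ = |85.8 − 86.9| / 2.2 = 0.5000
Set Φ(δ − 1.645) = 0.8; then δ − 1.645 = Φ⁻¹(0.8) = 0.842, giving δ = 2.486.
δ = d·√n ⇒ n = (δ/d)² = (2.486 / 0.5000)² = 24.73.
Rounding up, n = 25.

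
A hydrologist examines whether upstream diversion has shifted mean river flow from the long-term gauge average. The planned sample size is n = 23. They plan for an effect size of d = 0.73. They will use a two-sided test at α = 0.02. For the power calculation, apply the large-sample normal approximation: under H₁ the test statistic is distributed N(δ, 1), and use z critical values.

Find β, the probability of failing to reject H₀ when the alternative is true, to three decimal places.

Noncentrality parameter: δ = d·√n = 0.73 × √23 = 3.5010
Two-sided α = 0.02 → critical value z_{0.01} = 2.326.
Power = Φ(δ − 2.326) + Φ(−δ − 2.326) = Φ(1.175) + Φ(-5.827) = 0.8799 + 0.0000 = 0.8799.
Type II error: β = 1 − power = 1 − 0.8799 = 0.1201.

β ≈ 0.120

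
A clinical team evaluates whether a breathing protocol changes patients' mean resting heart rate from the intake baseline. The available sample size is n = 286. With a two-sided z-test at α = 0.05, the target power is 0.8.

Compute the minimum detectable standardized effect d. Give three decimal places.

Need Φ(δ − 1.960) = 0.8, so δ = 1.960 + 0.842 = 2.802.
(The second rejection-region term Φ(−δ − z_{α/2}) is negligible and dropped.)
δ = d·√n ⇒ d = δ/√n = 2.802/√286 = 0.1657.

d ≈ 0.166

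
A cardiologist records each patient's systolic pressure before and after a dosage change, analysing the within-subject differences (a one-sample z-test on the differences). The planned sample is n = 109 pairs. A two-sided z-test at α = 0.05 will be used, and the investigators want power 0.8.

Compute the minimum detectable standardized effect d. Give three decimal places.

d ≈ 0.268

Required noncentrality: δ = z_{0.025} + z_{0.20} = 1.960 + 0.842 = 2.802.
(Lower-tail contribution to power is negligible for δ > 0.)
δ = d·√n ⇒ d = δ/√n = 2.802/√109 = 0.2683.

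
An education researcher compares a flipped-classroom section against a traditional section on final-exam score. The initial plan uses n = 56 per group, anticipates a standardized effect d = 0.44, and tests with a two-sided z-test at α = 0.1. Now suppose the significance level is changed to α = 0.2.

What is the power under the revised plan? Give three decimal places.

δ = d·√(n/2) = 0.44 × √(56/2) = 2.3283 (unchanged). New critical value: z_{0.1} = 1.282.
Revised power = Φ(δ − 1.282) + Φ(−δ − 1.282) = Φ(1.047) + Φ(-3.610) = 0.8524 + 0.0002 = 0.8525.

Power ≈ 0.853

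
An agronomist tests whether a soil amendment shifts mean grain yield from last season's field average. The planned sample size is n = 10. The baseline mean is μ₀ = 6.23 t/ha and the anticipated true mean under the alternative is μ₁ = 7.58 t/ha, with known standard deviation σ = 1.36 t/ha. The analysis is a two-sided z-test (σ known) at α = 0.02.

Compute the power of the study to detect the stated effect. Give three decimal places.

Standardized effect: d = |μ₁ − μ₀| / σ = |7.58 − 6.23| / 1.36 = 0.9926
Noncentrality parameter: δ = d·√n = 0.9926 × √10 = 3.1390
Critical value for a two-sided test at α = 0.02: z_{α/2} = 2.326.
Power = Φ(δ − 2.326) + Φ(−δ − 2.326) = Φ(0.813) + Φ(-5.465) = 0.7918 + 0.0000 = 0.7918.

Power ≈ 0.792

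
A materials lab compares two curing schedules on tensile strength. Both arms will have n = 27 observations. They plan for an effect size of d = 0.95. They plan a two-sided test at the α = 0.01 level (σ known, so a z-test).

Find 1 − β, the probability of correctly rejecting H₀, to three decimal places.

Power ≈ 0.820

Noncentrality parameter: δ = d·√(n/2) = 0.95 × √(27/2) = 3.4905
Critical value for a two-sided test at α = 0.01: z_{α/2} = 2.576.
Power = Φ(δ − 2.576) + Φ(−δ − 2.576) = Φ(0.915) + Φ(-6.066) = 0.8198 + 0.0000 = 0.8198.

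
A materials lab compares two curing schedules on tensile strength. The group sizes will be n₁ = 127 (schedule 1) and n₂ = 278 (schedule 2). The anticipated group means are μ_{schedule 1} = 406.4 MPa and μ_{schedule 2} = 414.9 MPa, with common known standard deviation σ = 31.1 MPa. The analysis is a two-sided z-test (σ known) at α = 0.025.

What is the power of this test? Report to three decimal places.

Power ≈ 0.622

Standardized effect: d = |μ_{schedule 1} − μ_{schedule 2}| / σ = |406.4 − 414.9| / 31.1 = 0.2733
Noncentrality parameter: δ = d / √(1/n₁ + 1/n₂) = 0.2733 / √(1/127 + 1/278) = 2.5519
Critical value for a two-sided test at α = 0.025: z_{α/2} = 2.241.
Power = Φ(δ − 2.241) + Φ(−δ − 2.241) = Φ(0.310) + Φ(-4.793) = 0.6219 + 0.0000 = 0.6219.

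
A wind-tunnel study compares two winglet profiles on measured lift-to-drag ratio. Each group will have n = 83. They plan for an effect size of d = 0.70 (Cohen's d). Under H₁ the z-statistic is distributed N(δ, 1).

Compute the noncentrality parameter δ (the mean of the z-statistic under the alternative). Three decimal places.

δ ≈ 4.509

δ = d·√(n/2) = 0.70 × √(83/2) = 4.5094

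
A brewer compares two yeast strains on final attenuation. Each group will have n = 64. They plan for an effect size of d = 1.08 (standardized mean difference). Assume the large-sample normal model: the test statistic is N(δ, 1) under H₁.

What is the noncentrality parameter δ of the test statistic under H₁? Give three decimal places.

δ = d·√(n/2) = 1.08 × √(64/2) = 6.1094

δ ≈ 6.109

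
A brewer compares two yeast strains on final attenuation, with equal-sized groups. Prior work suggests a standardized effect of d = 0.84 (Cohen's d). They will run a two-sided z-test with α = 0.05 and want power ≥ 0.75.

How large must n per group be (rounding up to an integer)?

n = 20 per group

For power 0.75 need Φ(δ − z_{0.025}) = 0.75, so δ = z_{0.025} + z_{0.25} = 1.960 + 0.674 = 2.634.
(The Φ(−δ − z_{α/2}) term is vanishingly small for δ > 0 and is dropped in the standard sample-size formula.)
δ = d·√(n/2) ⇒ n = 2(δ/d)² = 2 × (2.634 / 0.84)² = 19.67.
Rounding up, n = 20 per group.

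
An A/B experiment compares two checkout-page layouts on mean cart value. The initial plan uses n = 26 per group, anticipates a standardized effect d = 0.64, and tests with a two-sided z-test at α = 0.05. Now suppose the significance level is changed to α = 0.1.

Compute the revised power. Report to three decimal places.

δ = d·√(n/2) = 0.64 × √(26/2) = 2.3076 (unchanged). New critical value: z_{0.05} = 1.645.
Revised power = Φ(δ − 1.645) + Φ(−δ − 1.645) = Φ(0.663) + Φ(-3.952) = 0.7462 + 0.0000 = 0.7463.

Power ≈ 0.746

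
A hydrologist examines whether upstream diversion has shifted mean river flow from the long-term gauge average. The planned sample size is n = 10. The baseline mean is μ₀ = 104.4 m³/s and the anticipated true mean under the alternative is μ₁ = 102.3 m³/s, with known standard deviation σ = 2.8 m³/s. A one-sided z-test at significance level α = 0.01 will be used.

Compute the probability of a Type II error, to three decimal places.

Standardized effect: d = |μ₁ − μ₀| / σ = |102.3 − 104.4| / 2.8 = 0.7500
Noncentrality parameter: δ = d·√n = 0.7500 × √10 = 2.3717
Critical value for a one-sided test at α = 0.01: z_α = 2.326.
Power = Φ(δ − 2.326) = Φ(0.045) = 0.5181.
Type II error: β = 1 − power = 1 − 0.5181 = 0.4819.

β ≈ 0.482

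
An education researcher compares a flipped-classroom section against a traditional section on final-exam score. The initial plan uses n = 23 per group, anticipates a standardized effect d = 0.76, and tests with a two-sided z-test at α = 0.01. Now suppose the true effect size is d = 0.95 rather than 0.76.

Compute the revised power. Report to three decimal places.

Power ≈ 0.741

With d = 0.95: δ = d·√(n/2) = 0.95 × √(23/2) = 3.2216. Critical value z_{0.005} = 2.576.
Revised power = Φ(δ − 2.576) + Φ(−δ − 2.576) = Φ(0.646) + Φ(-5.797) = 0.7408 + 0.0000 = 0.7408.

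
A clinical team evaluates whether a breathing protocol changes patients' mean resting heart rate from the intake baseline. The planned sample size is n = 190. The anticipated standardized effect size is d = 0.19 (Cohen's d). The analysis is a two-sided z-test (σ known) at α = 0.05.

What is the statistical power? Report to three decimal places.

Power ≈ 0.745

Noncentrality parameter: δ = d·√n = 0.19 × √190 = 2.6190
Critical value for a two-sided test at α = 0.05: z_{α/2} = 1.960.
Power = Φ(δ − 1.960) + Φ(−δ − 1.960) = Φ(0.659) + Φ(-4.579) = 0.7451 + 0.0000 = 0.7451.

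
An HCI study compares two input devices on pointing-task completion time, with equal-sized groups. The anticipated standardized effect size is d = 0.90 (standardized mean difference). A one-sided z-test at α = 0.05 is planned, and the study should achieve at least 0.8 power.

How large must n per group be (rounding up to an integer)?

Set Φ(δ − 1.645) = 0.8; then δ − 1.645 = Φ⁻¹(0.8) = 0.842, giving δ = 2.486.
δ = d·√(n/2) ⇒ n = 2(δ/d)² = 2 × (2.486 / 0.90)² = 15.27.
Rounding up, n = 16 per group.

n = 16 per group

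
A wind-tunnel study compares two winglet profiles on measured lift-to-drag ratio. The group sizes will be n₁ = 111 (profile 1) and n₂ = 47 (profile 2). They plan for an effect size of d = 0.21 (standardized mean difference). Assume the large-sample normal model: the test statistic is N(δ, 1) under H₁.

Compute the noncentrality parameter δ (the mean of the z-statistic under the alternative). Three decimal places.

The noncentrality parameter scales effect size by the design's sample-size factor: δ = d / √(1/n₁ + 1/n₂) = 0.21 / √(1/111 + 1/47) = 1.2067

δ ≈ 1.207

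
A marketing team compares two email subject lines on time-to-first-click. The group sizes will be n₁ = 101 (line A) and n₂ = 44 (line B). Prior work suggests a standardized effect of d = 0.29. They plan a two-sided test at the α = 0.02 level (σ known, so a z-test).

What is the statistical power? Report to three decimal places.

Power ≈ 0.236

Noncentrality parameter: δ = d / √(1/n₁ + 1/n₂) = 0.29 / √(1/101 + 1/44) = 1.6055
Critical value for a two-sided test at α = 0.02: z_{α/2} = 2.326.
Power = Φ(δ − 2.326) + Φ(−δ − 2.326) = Φ(-0.721) + Φ(-3.932) = 0.2355 + 0.0000 = 0.2355.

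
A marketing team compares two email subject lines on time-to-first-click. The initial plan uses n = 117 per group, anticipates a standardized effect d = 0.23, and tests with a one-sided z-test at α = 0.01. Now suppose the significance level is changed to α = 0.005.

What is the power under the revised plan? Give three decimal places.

Power ≈ 0.207

δ = d·√(n/2) = 0.23 × √(117/2) = 1.7592 (unchanged). New critical value: z_{0.005} = 2.576.
Revised power = P(Z > 2.576 − δ) = Φ(-0.817) = 0.2071.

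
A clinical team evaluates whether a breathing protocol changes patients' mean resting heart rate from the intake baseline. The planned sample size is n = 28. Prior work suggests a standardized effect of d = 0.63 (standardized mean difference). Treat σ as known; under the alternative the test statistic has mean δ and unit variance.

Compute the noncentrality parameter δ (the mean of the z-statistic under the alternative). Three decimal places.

δ ≈ 3.334

The noncentrality parameter scales effect size by the design's sample-size factor: δ = d·√n = 0.63 × √28 = 3.3336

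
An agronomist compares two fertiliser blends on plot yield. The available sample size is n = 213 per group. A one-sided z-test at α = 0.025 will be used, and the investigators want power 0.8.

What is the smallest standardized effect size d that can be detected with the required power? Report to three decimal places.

Required noncentrality: δ = z_{0.025} + z_{0.20} = 1.960 + 0.842 = 2.802.
δ = d·√(n/2) ⇒ d = δ/√(n/2) = 2.802/√(213/2) = 0.2715.

d ≈ 0.271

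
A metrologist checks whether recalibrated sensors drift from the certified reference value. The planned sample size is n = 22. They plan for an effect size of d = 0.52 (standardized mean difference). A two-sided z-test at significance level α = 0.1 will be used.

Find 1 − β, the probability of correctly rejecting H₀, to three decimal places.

Noncentrality parameter: δ = d·√n = 0.52 × √22 = 2.4390
Two-sided α = 0.1 → critical value z_{0.05} = 1.645.
Power = Φ(δ − 1.645) + Φ(−δ − 1.645) = Φ(0.794) + Φ(-4.084) = 0.7864 + 0.0000 = 0.7865.

Power ≈ 0.786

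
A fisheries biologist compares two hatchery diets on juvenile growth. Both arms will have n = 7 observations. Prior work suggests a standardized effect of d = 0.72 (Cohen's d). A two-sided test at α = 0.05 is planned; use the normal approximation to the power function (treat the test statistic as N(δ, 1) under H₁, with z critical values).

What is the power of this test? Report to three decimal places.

Power ≈ 0.270

Noncentrality parameter: δ = d·√(n/2) = 0.72 × √(7/2) = 1.3470
Two-sided α = 0.05 → critical value z_{0.025} = 1.960.
Power = Φ(δ − 1.960) + Φ(−δ − 1.960) = Φ(-0.613) + Φ(-3.307) = 0.2699 + 0.0005 = 0.2704.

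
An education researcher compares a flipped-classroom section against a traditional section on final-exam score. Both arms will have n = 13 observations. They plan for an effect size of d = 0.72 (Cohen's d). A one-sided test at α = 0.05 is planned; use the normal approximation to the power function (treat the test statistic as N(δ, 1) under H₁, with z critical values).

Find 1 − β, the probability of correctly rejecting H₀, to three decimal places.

Power ≈ 0.576

Noncentrality parameter: δ = d·√(n/2) = 0.72 × √(13/2) = 1.8356
Critical value for a one-sided test at α = 0.05: z_α = 1.645.
Power = Φ(δ − 1.645) = Φ(0.191) = 0.5757.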